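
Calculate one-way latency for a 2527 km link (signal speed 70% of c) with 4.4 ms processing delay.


Speed = 0.7 * 3e5 km/s = 210000 km/s
Propagation delay = 2527 / 210000 = 0.012 s = 12.0333 ms
Processing delay = 4.4 ms
Total one-way latency = 16.4333 ms


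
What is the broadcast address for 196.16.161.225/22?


Network: 196.16.160.0/22
Host bits = 10
Set all host bits to 1:
Broadcast: 196.16.163.255


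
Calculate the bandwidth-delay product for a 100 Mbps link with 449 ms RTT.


BDP = bandwidth * RTT
= 100 Mbps * 449 ms
= 100 * 1e6 * 449 / 1000 bits
= 44900000 bits
= 5612500 bytes
= 5480.957 KB
BDP = 44900000 bits (5612500 bytes)


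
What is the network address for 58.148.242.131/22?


IP:   00111010.10010100.11110010.10000011
Mask: 11111111.11111111.11111100.00000000
AND operation:
Net:  00111010.10010100.11110000.00000000
Network: 58.148.240.0/22


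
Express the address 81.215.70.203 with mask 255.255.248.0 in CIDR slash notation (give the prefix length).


Binary: 11111111.11111111.11111000.00000000
Count leading 1s
Prefix: /21


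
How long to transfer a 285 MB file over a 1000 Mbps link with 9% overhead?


Effective throughput = 1000 * (1 - 9/100) = 910 Mbps
File size in Mb = 285 * 8 = 2280 Mb
Time = 2280 / 910
Time = 2.5055 seconds


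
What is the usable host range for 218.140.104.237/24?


Network: 218.140.104.0
Broadcast: 218.140.104.255
First usable = network + 1
Last usable = broadcast - 1
Range: 218.140.104.1 to 218.140.104.254


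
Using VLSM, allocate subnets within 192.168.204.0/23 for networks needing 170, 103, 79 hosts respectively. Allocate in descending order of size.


170 hosts -> /24 (254 usable): 192.168.204.0/24
103 hosts -> /25 (126 usable): 192.168.205.0/25
79 hosts -> /25 (126 usable): 192.168.205.128/25
Allocation: 192.168.204.0/24 (170 hosts, 254 usable); 192.168.205.0/25 (103 hosts, 126 usable); 192.168.205.128/25 (79 hosts, 126 usable)


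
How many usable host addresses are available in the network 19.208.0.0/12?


Host bits = 32 - 12 = 20
Total addresses = 2^20 = 1048576
Usable = total - 2 (network and broadcast)
Usable hosts: 1048574


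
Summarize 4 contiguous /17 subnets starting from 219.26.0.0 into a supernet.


Original prefix: /17
Number of subnets: 4 = 2^2
New prefix = 17 - 2 = 15
Supernet: 219.26.0.0/15


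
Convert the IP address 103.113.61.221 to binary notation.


103 = 01100111
113 = 01110001
61 = 00111101
221 = 11011101
Binary: 01100111.01110001.00111101.11011101


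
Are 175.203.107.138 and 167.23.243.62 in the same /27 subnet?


Mask: 255.255.255.224
175.203.107.138 AND mask = 175.203.107.128
167.23.243.62 AND mask = 167.23.243.32
No, different subnets (175.203.107.128 vs 167.23.243.32)


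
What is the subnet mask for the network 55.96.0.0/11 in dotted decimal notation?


/11 means 11 network bits, 21 host bits
Binary: 11111111111000000000000000000000
Mask: 255.224.0.0


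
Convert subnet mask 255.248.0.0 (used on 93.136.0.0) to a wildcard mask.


Subnet mask: 255.248.0.0
Wildcard = 255.255.255.255 - subnet mask
255 - 255 = 0
255 - 248 = 7
255 - 0 = 255
255 - 0 = 255
Wildcard: 0.7.255.255


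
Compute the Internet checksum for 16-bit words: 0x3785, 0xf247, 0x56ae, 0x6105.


Sum all words (with carry folding):
+ 0x3785 = 0x3785
+ 0xf247 = 0x29cd
+ 0x56ae = 0x807b
+ 0x6105 = 0xe180
One's complement: ~0xe180
Checksum = 0x1e7f


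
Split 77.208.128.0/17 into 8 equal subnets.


New prefix = 17 + 3 = 20
Each subnet has 4096 addresses
  77.208.128.0/20
  77.208.144.0/20
  77.208.160.0/20
  77.208.176.0/20
  77.208.192.0/20
  77.208.208.0/20
  77.208.224.0/20
  77.208.240.0/20
Subnets: 77.208.128.0/20, 77.208.144.0/20, 77.208.160.0/20, 77.208.176.0/20, 77.208.192.0/20, 77.208.208.0/20, 77.208.224.0/20, 77.208.240.0/20


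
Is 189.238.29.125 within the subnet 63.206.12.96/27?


Subnet network: 63.206.12.96
Test IP AND mask: 189.238.29.96
No, 189.238.29.125 is not in 63.206.12.96/27


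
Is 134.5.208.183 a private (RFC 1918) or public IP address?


RFC 1918 private ranges:
  10.0.0.0/8 (10.0.0.0 - 10.255.255.255)
  172.16.0.0/12 (172.16.0.0 - 172.31.255.255)
  192.168.0.0/16 (192.168.0.0 - 192.168.255.255)
Public (not in any RFC 1918 range)


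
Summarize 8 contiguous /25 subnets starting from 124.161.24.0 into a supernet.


Original prefix: /25
Number of subnets: 8 = 2^3
New prefix = 25 - 3 = 22
Supernet: 124.161.24.0/22


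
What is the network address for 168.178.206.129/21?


IP:   10101000.10110010.11001110.10000001
Mask: 11111111.11111111.11111000.00000000
AND operation:
Net:  10101000.10110010.11001000.00000000
Network: 168.178.200.0/21


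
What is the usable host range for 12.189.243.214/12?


Network: 12.176.0.0
Broadcast: 12.191.255.255
First usable = network + 1
Last usable = broadcast - 1
Range: 12.176.0.1 to 12.191.255.254


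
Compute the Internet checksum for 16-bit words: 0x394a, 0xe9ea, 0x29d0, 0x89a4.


Sum all words (with carry folding):
+ 0x394a = 0x394a
+ 0xe9ea = 0x2335
+ 0x29d0 = 0x4d05
+ 0x89a4 = 0xd6a9
One's complement: ~0xd6a9
Checksum = 0x2956


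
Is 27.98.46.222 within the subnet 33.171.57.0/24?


Subnet network: 33.171.57.0
Test IP AND mask: 27.98.46.0
No, 27.98.46.222 is not in 33.171.57.0/24


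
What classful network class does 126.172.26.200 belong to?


First octet: 126
Binary: 01111110
0xxxxxxx -> Class A (1-126)
Class A, default mask 255.0.0.0 (/8)


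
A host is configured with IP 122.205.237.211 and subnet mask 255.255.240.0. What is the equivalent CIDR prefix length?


Binary: 11111111.11111111.11110000.00000000
Count leading 1s
Prefix: /20


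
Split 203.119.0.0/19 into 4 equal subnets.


New prefix = 19 + 2 = 21
Each subnet has 2048 addresses
  203.119.0.0/21
  203.119.8.0/21
  203.119.16.0/21
  203.119.24.0/21
Subnets: 203.119.0.0/21, 203.119.8.0/21, 203.119.16.0/21, 203.119.24.0/21


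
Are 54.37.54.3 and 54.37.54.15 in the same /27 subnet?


Mask: 255.255.255.224
54.37.54.3 AND mask = 54.37.54.0
54.37.54.15 AND mask = 54.37.54.0
Yes, same subnet (54.37.54.0)


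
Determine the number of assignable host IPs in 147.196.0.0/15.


Host bits = 32 - 15 = 17
Total addresses = 2^17 = 131072
Usable = total - 2 (network and broadcast)
Usable hosts: 131070


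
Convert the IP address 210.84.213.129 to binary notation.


210 = 11010010
84 = 01010100
213 = 11010101
129 = 10000001
Binary: 11010010.01010100.11010101.10000001


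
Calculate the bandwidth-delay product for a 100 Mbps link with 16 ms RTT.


BDP = bandwidth * RTT
= 100 Mbps * 16 ms
= 100 * 1e6 * 16 / 1000 bits
= 1600000 bits
= 200000 bytes
= 195.3125 KB
BDP = 1600000 bits (200000 bytes)


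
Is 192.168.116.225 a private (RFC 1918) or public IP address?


RFC 1918 private ranges:
  10.0.0.0/8 (10.0.0.0 - 10.255.255.255)
  172.16.0.0/12 (172.16.0.0 - 172.31.255.255)
  192.168.0.0/16 (192.168.0.0 - 192.168.255.255)
Private (in 192.168.0.0/16)


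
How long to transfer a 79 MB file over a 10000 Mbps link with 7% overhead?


Effective throughput = 10000 * (1 - 7/100) = 9300 Mbps
File size in Mb = 79 * 8 = 632 Mb
Time = 632 / 9300
Time = 0.068 seconds


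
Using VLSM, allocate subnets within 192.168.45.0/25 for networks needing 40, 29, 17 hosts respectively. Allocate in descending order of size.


40 hosts -> /26 (62 usable): 192.168.45.0/26
29 hosts -> /27 (30 usable): 192.168.45.64/27
17 hosts -> /27 (30 usable): 192.168.45.96/27
Allocation: 192.168.45.0/26 (40 hosts, 62 usable); 192.168.45.64/27 (29 hosts, 30 usable); 192.168.45.96/27 (17 hosts, 30 usable)


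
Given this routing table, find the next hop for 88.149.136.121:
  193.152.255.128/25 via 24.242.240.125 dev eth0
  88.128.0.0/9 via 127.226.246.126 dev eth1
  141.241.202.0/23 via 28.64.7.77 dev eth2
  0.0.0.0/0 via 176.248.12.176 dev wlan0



Longest prefix match for 88.149.136.121:
  /25 193.152.255.128: no
  /9 88.128.0.0: MATCH
  /23 141.241.202.0: no
  /0 0.0.0.0: MATCH
Selected: next-hop 127.226.246.126 via eth1 (matched /9)


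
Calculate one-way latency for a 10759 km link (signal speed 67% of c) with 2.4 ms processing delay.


Speed = 0.67 * 3e5 km/s = 201000 km/s
Propagation delay = 10759 / 201000 = 0.0535 s = 53.5274 ms
Processing delay = 2.4 ms
Total one-way latency = 55.9274 ms


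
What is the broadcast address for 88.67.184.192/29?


Network: 88.67.184.192/29
Host bits = 3
Set all host bits to 1:
Broadcast: 88.67.184.199


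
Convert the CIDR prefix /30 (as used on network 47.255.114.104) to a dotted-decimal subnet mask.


/30 means 30 network bits, 2 host bits
Binary: 11111111111111111111111111111100
Mask: 255.255.255.252


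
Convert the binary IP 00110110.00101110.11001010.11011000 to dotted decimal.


00110110 = 54
00101110 = 46
11001010 = 202
11011000 = 216
IP: 54.46.202.216


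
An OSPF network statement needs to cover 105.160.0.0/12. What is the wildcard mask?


Subnet mask: 255.240.0.0
Wildcard = 255.255.255.255 - subnet mask
255 - 255 = 0
255 - 240 = 15
255 - 0 = 255
255 - 0 = 255
Wildcard: 0.15.255.255


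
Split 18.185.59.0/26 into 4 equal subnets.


New prefix = 26 + 2 = 28
Each subnet has 16 addresses
  18.185.59.0/28
  18.185.59.16/28
  18.185.59.32/28
  18.185.59.48/28
Subnets: 18.185.59.0/28, 18.185.59.16/28, 18.185.59.32/28, 18.185.59.48/28


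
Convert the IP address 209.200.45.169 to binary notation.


209 = 11010001
200 = 11001000
45 = 00101101
169 = 10101001
Binary: 11010001.11001000.00101101.10101001


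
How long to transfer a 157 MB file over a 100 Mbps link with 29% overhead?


Effective throughput = 100 * (1 - 29/100) = 71 Mbps
File size in Mb = 157 * 8 = 1256 Mb
Time = 1256 / 71
Time = 17.6901 seconds


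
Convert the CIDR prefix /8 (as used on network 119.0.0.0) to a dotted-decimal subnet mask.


/8 means 8 network bits, 24 host bits
Binary: 11111111000000000000000000000000
Mask: 255.0.0.0


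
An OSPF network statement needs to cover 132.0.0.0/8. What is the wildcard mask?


Subnet mask: 255.0.0.0
Wildcard = 255.255.255.255 - subnet mask
255 - 255 = 0
255 - 0 = 255
255 - 0 = 255
255 - 0 = 255
Wildcard: 0.255.255.255


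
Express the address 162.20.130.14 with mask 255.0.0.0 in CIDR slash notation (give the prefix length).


Binary: 11111111.00000000.00000000.00000000
Count leading 1s
Prefix: /8


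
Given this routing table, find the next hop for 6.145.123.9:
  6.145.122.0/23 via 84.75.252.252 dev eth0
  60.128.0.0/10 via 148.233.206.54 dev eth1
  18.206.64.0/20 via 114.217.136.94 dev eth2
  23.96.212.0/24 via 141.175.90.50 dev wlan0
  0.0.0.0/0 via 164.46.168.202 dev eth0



Longest prefix match for 6.145.123.9:
  /23 6.145.122.0: MATCH
  /10 60.128.0.0: no
  /20 18.206.64.0: no
  /24 23.96.212.0: no
  /0 0.0.0.0: MATCH
Selected: next-hop 84.75.252.252 via eth0 (matched /23)


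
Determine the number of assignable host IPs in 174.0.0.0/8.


Host bits = 32 - 8 = 24
Total addresses = 2^24 = 16777216
Usable = total - 2 (network and broadcast)
Usable hosts: 16777214


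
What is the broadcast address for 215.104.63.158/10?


Network: 215.64.0.0/10
Host bits = 22
Set all host bits to 1:
Broadcast: 215.127.255.255


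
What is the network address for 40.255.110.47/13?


IP:   00101000.11111111.01101110.00101111
Mask: 11111111.11111000.00000000.00000000
AND operation:
Net:  00101000.11111000.00000000.00000000
Network: 40.248.0.0/13


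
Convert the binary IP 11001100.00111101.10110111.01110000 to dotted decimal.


11001100 = 204
00111101 = 61
10110111 = 183
01110000 = 112
IP: 204.61.183.112


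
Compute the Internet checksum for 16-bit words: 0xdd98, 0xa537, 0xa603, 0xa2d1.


Sum all words (with carry folding):
+ 0xdd98 = 0xdd98
+ 0xa537 = 0x82d0
+ 0xa603 = 0x28d4
+ 0xa2d1 = 0xcba5
One's complement: ~0xcba5
Checksum = 0x345a


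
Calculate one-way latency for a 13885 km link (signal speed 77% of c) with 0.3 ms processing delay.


Speed = 0.77 * 3e5 km/s = 231000 km/s
Propagation delay = 13885 / 231000 = 0.0601 s = 60.1082 ms
Processing delay = 0.3 ms
Total one-way latency = 60.4082 ms


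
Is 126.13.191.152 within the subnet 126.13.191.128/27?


Subnet network: 126.13.191.128
Test IP AND mask: 126.13.191.128
Yes, 126.13.191.152 is in 126.13.191.128/27


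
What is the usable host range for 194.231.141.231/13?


Network: 194.224.0.0
Broadcast: 194.231.255.255
First usable = network + 1
Last usable = broadcast - 1
Range: 194.224.0.1 to 194.231.255.254


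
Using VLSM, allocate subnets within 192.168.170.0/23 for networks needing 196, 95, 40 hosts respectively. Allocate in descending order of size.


196 hosts -> /24 (254 usable): 192.168.170.0/24
95 hosts -> /25 (126 usable): 192.168.171.0/25
40 hosts -> /26 (62 usable): 192.168.171.128/26
Allocation: 192.168.170.0/24 (196 hosts, 254 usable); 192.168.171.0/25 (95 hosts, 126 usable); 192.168.171.128/26 (40 hosts, 62 usable)


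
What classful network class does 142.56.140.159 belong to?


First octet: 142
Binary: 10001110
10xxxxxx -> Class B (128-191)
Class B, default mask 255.255.0.0 (/16)


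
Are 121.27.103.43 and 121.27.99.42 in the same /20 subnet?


Mask: 255.255.240.0
121.27.103.43 AND mask = 121.27.96.0
121.27.99.42 AND mask = 121.27.96.0
Yes, same subnet (121.27.96.0)


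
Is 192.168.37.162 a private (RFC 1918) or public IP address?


RFC 1918 private ranges:
  10.0.0.0/8 (10.0.0.0 - 10.255.255.255)
  172.16.0.0/12 (172.16.0.0 - 172.31.255.255)
  192.168.0.0/16 (192.168.0.0 - 192.168.255.255)
Private (in 192.168.0.0/16)


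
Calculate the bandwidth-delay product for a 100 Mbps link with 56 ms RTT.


BDP = bandwidth * RTT
= 100 Mbps * 56 ms
= 100 * 1e6 * 56 / 1000 bits
= 5600000 bits
= 700000 bytes
= 683.5938 KB
BDP = 5600000 bits (700000 bytes)


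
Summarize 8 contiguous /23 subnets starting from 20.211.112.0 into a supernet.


Original prefix: /23
Number of subnets: 8 = 2^3
New prefix = 23 - 3 = 20
Supernet: 20.211.112.0/20


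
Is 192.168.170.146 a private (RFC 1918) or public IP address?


RFC 1918 private ranges:
  10.0.0.0/8 (10.0.0.0 - 10.255.255.255)
  172.16.0.0/12 (172.16.0.0 - 172.31.255.255)
  192.168.0.0/16 (192.168.0.0 - 192.168.255.255)
Private (in 192.168.0.0/16)


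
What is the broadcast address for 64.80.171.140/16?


Network: 64.80.0.0/16
Host bits = 16
Set all host bits to 1:
Broadcast: 64.80.255.255


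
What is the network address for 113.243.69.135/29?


IP:   01110001.11110011.01000101.10000111
Mask: 11111111.11111111.11111111.11111000
AND operation:
Net:  01110001.11110011.01000101.10000000
Network: 113.243.69.128/29


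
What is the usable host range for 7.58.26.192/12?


Network: 7.48.0.0
Broadcast: 7.63.255.255
First usable = network + 1
Last usable = broadcast - 1
Range: 7.48.0.1 to 7.63.255.254


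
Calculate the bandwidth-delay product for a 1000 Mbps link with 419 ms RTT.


BDP = bandwidth * RTT
= 1000 Mbps * 419 ms
= 1000 * 1e6 * 419 / 1000 bits
= 419000000 bits
= 52375000 bytes
= 51147.4609 KB
BDP = 419000000 bits (52375000 bytes)


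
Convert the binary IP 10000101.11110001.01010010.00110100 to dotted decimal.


10000101 = 133
11110001 = 241
01010010 = 82
00110100 = 52
IP: 133.241.82.52


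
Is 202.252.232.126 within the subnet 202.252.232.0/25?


Subnet network: 202.252.232.0
Test IP AND mask: 202.252.232.0
Yes, 202.252.232.126 is in 202.252.232.0/25


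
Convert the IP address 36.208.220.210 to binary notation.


36 = 00100100
208 = 11010000
220 = 11011100
210 = 11010010
Binary: 00100100.11010000.11011100.11010010


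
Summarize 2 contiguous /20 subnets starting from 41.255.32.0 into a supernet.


Original prefix: /20
Number of subnets: 2 = 2^1
New prefix = 20 - 1 = 19
Supernet: 41.255.32.0/19


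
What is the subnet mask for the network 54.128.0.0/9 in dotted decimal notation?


/9 means 9 network bits, 23 host bits
Binary: 11111111100000000000000000000000
Mask: 255.128.0.0


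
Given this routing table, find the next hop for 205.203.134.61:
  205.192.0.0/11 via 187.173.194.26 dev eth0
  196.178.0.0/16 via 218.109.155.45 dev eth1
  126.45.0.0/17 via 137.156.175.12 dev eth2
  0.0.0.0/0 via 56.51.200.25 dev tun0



Longest prefix match for 205.203.134.61:
  /11 205.192.0.0: MATCH
  /16 196.178.0.0: no
  /17 126.45.0.0: no
  /0 0.0.0.0: MATCH
Selected: next-hop 187.173.194.26 via eth0 (matched /11)


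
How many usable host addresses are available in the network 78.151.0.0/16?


Host bits = 32 - 16 = 16
Total addresses = 2^16 = 65536
Usable = total - 2 (network and broadcast)
Usable hosts: 65534


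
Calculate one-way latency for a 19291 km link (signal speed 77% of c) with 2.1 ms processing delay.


Speed = 0.77 * 3e5 km/s = 231000 km/s
Propagation delay = 19291 / 231000 = 0.0835 s = 83.5108 ms
Processing delay = 2.1 ms
Total one-way latency = 85.6108 ms


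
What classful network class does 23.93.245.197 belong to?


First octet: 23
Binary: 00010111
0xxxxxxx -> Class A (1-126)
Class A, default mask 255.0.0.0 (/8)


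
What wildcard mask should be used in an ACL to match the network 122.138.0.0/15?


Subnet mask: 255.254.0.0
Wildcard = 255.255.255.255 - subnet mask
255 - 255 = 0
255 - 254 = 1
255 - 0 = 255
255 - 0 = 255
Wildcard: 0.1.255.255


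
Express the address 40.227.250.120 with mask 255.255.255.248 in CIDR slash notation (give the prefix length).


Binary: 11111111.11111111.11111111.11111000
Count leading 1s
Prefix: /29


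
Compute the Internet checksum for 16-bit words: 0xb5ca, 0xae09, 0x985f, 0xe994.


Sum all words (with carry folding):
+ 0xb5ca = 0xb5ca
+ 0xae09 = 0x63d4
+ 0x985f = 0xfc33
+ 0xe994 = 0xe5c8
One's complement: ~0xe5c8
Checksum = 0x1a37


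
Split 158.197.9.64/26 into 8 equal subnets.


New prefix = 26 + 3 = 29
Each subnet has 8 addresses
  158.197.9.64/29
  158.197.9.72/29
  158.197.9.80/29
  158.197.9.88/29
  158.197.9.96/29
  158.197.9.104/29
  158.197.9.112/29
  158.197.9.120/29
Subnets: 158.197.9.64/29, 158.197.9.72/29, 158.197.9.80/29, 158.197.9.88/29, 158.197.9.96/29, 158.197.9.104/29, 158.197.9.112/29, 158.197.9.120/29


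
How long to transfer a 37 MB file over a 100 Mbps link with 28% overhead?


Effective throughput = 100 * (1 - 28/100) = 72 Mbps
File size in Mb = 37 * 8 = 296 Mb
Time = 296 / 72
Time = 4.1111 seconds


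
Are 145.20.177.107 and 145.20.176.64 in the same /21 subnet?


Mask: 255.255.248.0
145.20.177.107 AND mask = 145.20.176.0
145.20.176.64 AND mask = 145.20.176.0
Yes, same subnet (145.20.176.0)


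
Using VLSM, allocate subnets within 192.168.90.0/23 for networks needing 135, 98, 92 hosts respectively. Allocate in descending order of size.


135 hosts -> /24 (254 usable): 192.168.90.0/24
98 hosts -> /25 (126 usable): 192.168.91.0/25
92 hosts -> /25 (126 usable): 192.168.91.128/25
Allocation: 192.168.90.0/24 (135 hosts, 254 usable); 192.168.91.0/25 (98 hosts, 126 usable); 192.168.91.128/25 (92 hosts, 126 usable)


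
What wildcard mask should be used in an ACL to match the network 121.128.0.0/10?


Subnet mask: 255.192.0.0
Wildcard = 255.255.255.255 - subnet mask
255 - 255 = 0
255 - 192 = 63
255 - 0 = 255
255 - 0 = 255
Wildcard: 0.63.255.255


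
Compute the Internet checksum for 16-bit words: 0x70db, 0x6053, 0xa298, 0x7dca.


Sum all words (with carry folding):
+ 0x70db = 0x70db
+ 0x6053 = 0xd12e
+ 0xa298 = 0x73c7
+ 0x7dca = 0xf191
One's complement: ~0xf191
Checksum = 0x0e6e


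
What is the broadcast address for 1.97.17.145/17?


Network: 1.97.0.0/17
Host bits = 15
Set all host bits to 1:
Broadcast: 1.97.127.255


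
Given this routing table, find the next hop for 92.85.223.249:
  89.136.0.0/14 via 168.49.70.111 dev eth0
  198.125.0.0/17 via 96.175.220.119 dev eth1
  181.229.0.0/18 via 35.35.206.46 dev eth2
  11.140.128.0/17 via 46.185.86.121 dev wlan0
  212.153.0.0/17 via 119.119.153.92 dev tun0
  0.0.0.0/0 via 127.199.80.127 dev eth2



Longest prefix match for 92.85.223.249:
  /14 89.136.0.0: no
  /17 198.125.0.0: no
  /18 181.229.0.0: no
  /17 11.140.128.0: no
  /17 212.153.0.0: no
  /0 0.0.0.0: MATCH
Selected: next-hop 127.199.80.127 via eth2 (matched /0)


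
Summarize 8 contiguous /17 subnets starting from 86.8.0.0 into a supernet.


Original prefix: /17
Number of subnets: 8 = 2^3
New prefix = 17 - 3 = 14
Supernet: 86.8.0.0/14


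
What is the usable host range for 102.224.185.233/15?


Network: 102.224.0.0
Broadcast: 102.225.255.255
First usable = network + 1
Last usable = broadcast - 1
Range: 102.224.0.1 to 102.225.255.254


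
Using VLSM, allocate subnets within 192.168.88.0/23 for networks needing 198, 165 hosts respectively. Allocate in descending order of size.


198 hosts -> /24 (254 usable): 192.168.88.0/24
165 hosts -> /24 (254 usable): 192.168.89.0/24
Allocation: 192.168.88.0/24 (198 hosts, 254 usable); 192.168.89.0/24 (165 hosts, 254 usable)


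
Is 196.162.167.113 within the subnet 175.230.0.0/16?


Subnet network: 175.230.0.0
Test IP AND mask: 196.162.0.0
No, 196.162.167.113 is not in 175.230.0.0/16


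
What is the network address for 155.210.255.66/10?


IP:   10011011.11010010.11111111.01000010
Mask: 11111111.11000000.00000000.00000000
AND operation:
Net:  10011011.11000000.00000000.00000000
Network: 155.192.0.0/10


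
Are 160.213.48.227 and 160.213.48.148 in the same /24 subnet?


Mask: 255.255.255.0
160.213.48.227 AND mask = 160.213.48.0
160.213.48.148 AND mask = 160.213.48.0
Yes, same subnet (160.213.48.0)


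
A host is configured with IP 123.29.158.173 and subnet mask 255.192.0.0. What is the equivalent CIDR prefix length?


Binary: 11111111.11000000.00000000.00000000
Count leading 1s
Prefix: /10


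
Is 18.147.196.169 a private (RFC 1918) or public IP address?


RFC 1918 private ranges:
  10.0.0.0/8 (10.0.0.0 - 10.255.255.255)
  172.16.0.0/12 (172.16.0.0 - 172.31.255.255)
  192.168.0.0/16 (192.168.0.0 - 192.168.255.255)
Public (not in any RFC 1918 range)


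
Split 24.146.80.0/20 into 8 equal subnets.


New prefix = 20 + 3 = 23
Each subnet has 512 addresses
  24.146.80.0/23
  24.146.82.0/23
  24.146.84.0/23
  24.146.86.0/23
  24.146.88.0/23
  24.146.90.0/23
  24.146.92.0/23
  24.146.94.0/23
Subnets: 24.146.80.0/23, 24.146.82.0/23, 24.146.84.0/23, 24.146.86.0/23, 24.146.88.0/23, 24.146.90.0/23, 24.146.92.0/23, 24.146.94.0/23


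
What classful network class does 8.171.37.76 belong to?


First octet: 8
Binary: 00001000
0xxxxxxx -> Class A (1-126)
Class A, default mask 255.0.0.0 (/8)


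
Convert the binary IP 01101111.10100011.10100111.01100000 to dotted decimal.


01101111 = 111
10100011 = 163
10100111 = 167
01100000 = 96
IP: 111.163.167.96


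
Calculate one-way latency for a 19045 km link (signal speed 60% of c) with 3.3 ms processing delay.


Speed = 0.6 * 3e5 km/s = 180000 km/s
Propagation delay = 19045 / 180000 = 0.1058 s = 105.8056 ms
Processing delay = 3.3 ms
Total one-way latency = 109.1056 ms


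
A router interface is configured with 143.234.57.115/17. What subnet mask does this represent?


/17 means 17 network bits, 15 host bits
Binary: 11111111111111111000000000000000
Mask: 255.255.128.0


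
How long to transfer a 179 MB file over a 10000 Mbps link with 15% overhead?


Effective throughput = 10000 * (1 - 15/100) = 8500 Mbps
File size in Mb = 179 * 8 = 1432 Mb
Time = 1432 / 8500
Time = 0.1685 seconds


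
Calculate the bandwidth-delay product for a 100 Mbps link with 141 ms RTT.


BDP = bandwidth * RTT
= 100 Mbps * 141 ms
= 100 * 1e6 * 141 / 1000 bits
= 14100000 bits
= 1762500 bytes
= 1721.1914 KB
BDP = 14100000 bits (1762500 bytes)


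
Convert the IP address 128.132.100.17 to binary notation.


128 = 10000000
132 = 10000100
100 = 01100100
17 = 00010001
Binary: 10000000.10000100.01100100.00010001


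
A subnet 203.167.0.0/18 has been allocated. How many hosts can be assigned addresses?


Host bits = 32 - 18 = 14
Total addresses = 2^14 = 16384
Usable = total - 2 (network and broadcast)
Usable hosts: 16382


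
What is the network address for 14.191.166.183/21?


IP:   00001110.10111111.10100110.10110111
Mask: 11111111.11111111.11111000.00000000
AND operation:
Net:  00001110.10111111.10100000.00000000
Network: 14.191.160.0/21


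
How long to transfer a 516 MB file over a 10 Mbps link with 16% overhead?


Effective throughput = 10 * (1 - 16/100) = 8.4 Mbps
File size in Mb = 516 * 8 = 4128 Mb
Time = 4128 / 8.4
Time = 491.4286 seconds


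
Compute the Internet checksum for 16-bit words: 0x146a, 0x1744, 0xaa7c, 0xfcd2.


Sum all words (with carry folding):
+ 0x146a = 0x146a
+ 0x1744 = 0x2bae
+ 0xaa7c = 0xd62a
+ 0xfcd2 = 0xd2fd
One's complement: ~0xd2fd
Checksum = 0x2d02


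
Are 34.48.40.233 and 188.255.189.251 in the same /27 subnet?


Mask: 255.255.255.224
34.48.40.233 AND mask = 34.48.40.224
188.255.189.251 AND mask = 188.255.189.224
No, different subnets (34.48.40.224 vs 188.255.189.224)


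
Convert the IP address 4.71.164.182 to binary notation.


4 = 00000100
71 = 01000111
164 = 10100100
182 = 10110110
Binary: 00000100.01000111.10100100.10110110


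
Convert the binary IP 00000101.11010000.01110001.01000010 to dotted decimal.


00000101 = 5
11010000 = 208
01110001 = 113
01000010 = 66
IP: 5.208.113.66


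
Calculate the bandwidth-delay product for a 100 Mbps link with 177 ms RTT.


BDP = bandwidth * RTT
= 100 Mbps * 177 ms
= 100 * 1e6 * 177 / 1000 bits
= 17700000 bits
= 2212500 bytes
= 2160.6445 KB
BDP = 17700000 bits (2212500 bytes)


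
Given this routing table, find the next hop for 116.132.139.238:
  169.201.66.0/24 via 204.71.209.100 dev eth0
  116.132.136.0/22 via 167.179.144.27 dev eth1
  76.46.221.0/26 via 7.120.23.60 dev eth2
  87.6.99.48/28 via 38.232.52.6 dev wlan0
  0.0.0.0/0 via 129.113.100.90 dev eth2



Longest prefix match for 116.132.139.238:
  /24 169.201.66.0: no
  /22 116.132.136.0: MATCH
  /26 76.46.221.0: no
  /28 87.6.99.48: no
  /0 0.0.0.0: MATCH
Selected: next-hop 167.179.144.27 via eth1 (matched /22)


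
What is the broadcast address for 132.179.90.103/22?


Network: 132.179.88.0/22
Host bits = 10
Set all host bits to 1:
Broadcast: 132.179.91.255


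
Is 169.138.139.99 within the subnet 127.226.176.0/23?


Subnet network: 127.226.176.0
Test IP AND mask: 169.138.138.0
No, 169.138.139.99 is not in 127.226.176.0/23


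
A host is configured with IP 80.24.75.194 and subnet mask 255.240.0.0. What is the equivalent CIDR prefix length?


Binary: 11111111.11110000.00000000.00000000
Count leading 1s
Prefix: /12


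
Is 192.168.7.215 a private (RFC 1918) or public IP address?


RFC 1918 private ranges:
  10.0.0.0/8 (10.0.0.0 - 10.255.255.255)
  172.16.0.0/12 (172.16.0.0 - 172.31.255.255)
  192.168.0.0/16 (192.168.0.0 - 192.168.255.255)
Private (in 192.168.0.0/16)


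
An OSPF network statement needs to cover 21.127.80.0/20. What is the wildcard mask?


Subnet mask: 255.255.240.0
Wildcard = 255.255.255.255 - subnet mask
255 - 255 = 0
255 - 255 = 0
255 - 240 = 15
255 - 0 = 255
Wildcard: 0.0.15.255


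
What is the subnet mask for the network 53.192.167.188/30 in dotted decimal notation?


/30 means 30 network bits, 2 host bits
Binary: 11111111111111111111111111111100
Mask: 255.255.255.252


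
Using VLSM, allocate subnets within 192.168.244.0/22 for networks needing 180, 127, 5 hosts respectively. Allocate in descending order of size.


180 hosts -> /24 (254 usable): 192.168.244.0/24
127 hosts -> /24 (254 usable): 192.168.245.0/24
5 hosts -> /29 (6 usable): 192.168.246.0/29
Allocation: 192.168.244.0/24 (180 hosts, 254 usable); 192.168.245.0/24 (127 hosts, 254 usable); 192.168.246.0/29 (5 hosts, 6 usable)


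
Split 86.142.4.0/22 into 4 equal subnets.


New prefix = 22 + 2 = 24
Each subnet has 256 addresses
  86.142.4.0/24
  86.142.5.0/24
  86.142.6.0/24
  86.142.7.0/24
Subnets: 86.142.4.0/24, 86.142.5.0/24, 86.142.6.0/24, 86.142.7.0/24


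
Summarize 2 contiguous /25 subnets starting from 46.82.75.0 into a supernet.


Original prefix: /25
Number of subnets: 2 = 2^1
New prefix = 25 - 1 = 24
Supernet: 46.82.75.0/24


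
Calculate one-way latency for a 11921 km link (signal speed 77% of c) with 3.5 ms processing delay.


Speed = 0.77 * 3e5 km/s = 231000 km/s
Propagation delay = 11921 / 231000 = 0.0516 s = 51.6061 ms
Processing delay = 3.5 ms
Total one-way latency = 55.1061 ms


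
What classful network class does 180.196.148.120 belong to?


First octet: 180
Binary: 10110100
10xxxxxx -> Class B (128-191)
Class B, default mask 255.255.0.0 (/16)


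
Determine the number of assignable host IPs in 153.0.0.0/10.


Host bits = 32 - 10 = 22
Total addresses = 2^22 = 4194304
Usable = total - 2 (network and broadcast)
Usable hosts: 4194302


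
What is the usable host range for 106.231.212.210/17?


Network: 106.231.128.0
Broadcast: 106.231.255.255
First usable = network + 1
Last usable = broadcast - 1
Range: 106.231.128.1 to 106.231.255.254


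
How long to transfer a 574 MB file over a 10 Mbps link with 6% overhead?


Effective throughput = 10 * (1 - 6/100) = 9.4 Mbps
File size in Mb = 574 * 8 = 4592 Mb
Time = 4592 / 9.4
Time = 488.5106 seconds


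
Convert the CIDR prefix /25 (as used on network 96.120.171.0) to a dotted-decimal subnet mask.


/25 means 25 network bits, 7 host bits
Binary: 11111111111111111111111110000000
Mask: 255.255.255.128


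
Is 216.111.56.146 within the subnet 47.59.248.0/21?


Subnet network: 47.59.248.0
Test IP AND mask: 216.111.56.0
No, 216.111.56.146 is not in 47.59.248.0/21


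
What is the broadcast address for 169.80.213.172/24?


Network: 169.80.213.0/24
Host bits = 8
Set all host bits to 1:
Broadcast: 169.80.213.255


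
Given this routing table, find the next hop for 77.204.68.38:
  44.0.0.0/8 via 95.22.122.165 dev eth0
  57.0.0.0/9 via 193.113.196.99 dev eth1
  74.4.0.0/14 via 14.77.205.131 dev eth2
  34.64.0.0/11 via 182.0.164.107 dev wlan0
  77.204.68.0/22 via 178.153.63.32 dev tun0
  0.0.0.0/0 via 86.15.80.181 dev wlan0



Longest prefix match for 77.204.68.38:
  /8 44.0.0.0: no
  /9 57.0.0.0: no
  /14 74.4.0.0: no
  /11 34.64.0.0: no
  /22 77.204.68.0: MATCH
  /0 0.0.0.0: MATCH
Selected: next-hop 178.153.63.32 via tun0 (matched /22)


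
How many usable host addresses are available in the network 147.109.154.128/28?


Host bits = 32 - 28 = 4
Total addresses = 2^4 = 16
Usable = total - 2 (network and broadcast)
Usable hosts: 14


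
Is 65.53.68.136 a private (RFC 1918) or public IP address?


RFC 1918 private ranges:
  10.0.0.0/8 (10.0.0.0 - 10.255.255.255)
  172.16.0.0/12 (172.16.0.0 - 172.31.255.255)
  192.168.0.0/16 (192.168.0.0 - 192.168.255.255)
Public (not in any RFC 1918 range)


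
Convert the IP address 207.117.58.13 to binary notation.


207 = 11001111
117 = 01110101
58 = 00111010
13 = 00001101
Binary: 11001111.01110101.00111010.00001101


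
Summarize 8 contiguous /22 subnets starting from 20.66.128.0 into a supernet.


Original prefix: /22
Number of subnets: 8 = 2^3
New prefix = 22 - 3 = 19
Supernet: 20.66.128.0/19


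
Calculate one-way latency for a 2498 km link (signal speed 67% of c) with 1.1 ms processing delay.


Speed = 0.67 * 3e5 km/s = 201000 km/s
Propagation delay = 2498 / 201000 = 0.0124 s = 12.4279 ms
Processing delay = 1.1 ms
Total one-way latency = 13.5279 ms


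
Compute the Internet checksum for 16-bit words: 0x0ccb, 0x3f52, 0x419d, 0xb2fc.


Sum all words (with carry folding):
+ 0x0ccb = 0x0ccb
+ 0x3f52 = 0x4c1d
+ 0x419d = 0x8dba
+ 0xb2fc = 0x40b7
One's complement: ~0x40b7
Checksum = 0xbf48


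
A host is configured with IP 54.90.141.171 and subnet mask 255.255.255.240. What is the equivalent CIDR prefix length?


Binary: 11111111.11111111.11111111.11110000
Count leading 1s
Prefix: /28


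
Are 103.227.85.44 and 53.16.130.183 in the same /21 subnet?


Mask: 255.255.248.0
103.227.85.44 AND mask = 103.227.80.0
53.16.130.183 AND mask = 53.16.128.0
No, different subnets (103.227.80.0 vs 53.16.128.0)


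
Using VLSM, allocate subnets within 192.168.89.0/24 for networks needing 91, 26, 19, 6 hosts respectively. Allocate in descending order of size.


91 hosts -> /25 (126 usable): 192.168.89.0/25
26 hosts -> /27 (30 usable): 192.168.89.128/27
19 hosts -> /27 (30 usable): 192.168.89.160/27
6 hosts -> /29 (6 usable): 192.168.89.192/29
Allocation: 192.168.89.0/25 (91 hosts, 126 usable); 192.168.89.128/27 (26 hosts, 30 usable); 192.168.89.160/27 (19 hosts, 30 usable); 192.168.89.192/29 (6 hosts, 6 usable)


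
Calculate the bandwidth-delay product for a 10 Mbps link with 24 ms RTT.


BDP = bandwidth * RTT
= 10 Mbps * 24 ms
= 10 * 1e6 * 24 / 1000 bits
= 240000 bits
= 30000 bytes
= 29.2969 KB
BDP = 240000 bits (30000 bytes)


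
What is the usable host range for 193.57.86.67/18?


Network: 193.57.64.0
Broadcast: 193.57.127.255
First usable = network + 1
Last usable = broadcast - 1
Range: 193.57.64.1 to 193.57.127.254


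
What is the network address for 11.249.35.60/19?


IP:   00001011.11111001.00100011.00111100
Mask: 11111111.11111111.11100000.00000000
AND operation:
Net:  00001011.11111001.00100000.00000000
Network: 11.249.32.0/19


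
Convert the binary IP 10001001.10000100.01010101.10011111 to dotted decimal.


10001001 = 137
10000100 = 132
01010101 = 85
10011111 = 159
IP: 137.132.85.159


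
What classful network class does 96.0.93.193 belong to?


First octet: 96
Binary: 01100000
0xxxxxxx -> Class A (1-126)
Class A, default mask 255.0.0.0 (/8)


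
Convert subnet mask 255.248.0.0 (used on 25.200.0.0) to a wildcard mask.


Subnet mask: 255.248.0.0
Wildcard = 255.255.255.255 - subnet mask
255 - 255 = 0
255 - 248 = 7
255 - 0 = 255
255 - 0 = 255
Wildcard: 0.7.255.255


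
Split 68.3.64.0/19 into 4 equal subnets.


New prefix = 19 + 2 = 21
Each subnet has 2048 addresses
  68.3.64.0/21
  68.3.72.0/21
  68.3.80.0/21
  68.3.88.0/21
Subnets: 68.3.64.0/21, 68.3.72.0/21, 68.3.80.0/21, 68.3.88.0/21


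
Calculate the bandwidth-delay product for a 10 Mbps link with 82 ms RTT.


BDP = bandwidth * RTT
= 10 Mbps * 82 ms
= 10 * 1e6 * 82 / 1000 bits
= 820000 bits
= 102500 bytes
= 100.0977 KB
BDP = 820000 bits (102500 bytes)


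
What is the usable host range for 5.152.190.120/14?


Network: 5.152.0.0
Broadcast: 5.155.255.255
First usable = network + 1
Last usable = broadcast - 1
Range: 5.152.0.1 to 5.155.255.254


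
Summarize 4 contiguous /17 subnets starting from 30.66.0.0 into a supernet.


Original prefix: /17
Number of subnets: 4 = 2^2
New prefix = 17 - 2 = 15
Supernet: 30.66.0.0/15


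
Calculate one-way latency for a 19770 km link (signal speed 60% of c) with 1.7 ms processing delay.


Speed = 0.6 * 3e5 km/s = 180000 km/s
Propagation delay = 19770 / 180000 = 0.1098 s = 109.8333 ms
Processing delay = 1.7 ms
Total one-way latency = 111.5333 ms


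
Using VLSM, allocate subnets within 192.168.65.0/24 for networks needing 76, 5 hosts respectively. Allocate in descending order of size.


76 hosts -> /25 (126 usable): 192.168.65.0/25
5 hosts -> /29 (6 usable): 192.168.65.128/29
Allocation: 192.168.65.0/25 (76 hosts, 126 usable); 192.168.65.128/29 (5 hosts, 6 usable)


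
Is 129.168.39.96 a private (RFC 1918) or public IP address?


RFC 1918 private ranges:
  10.0.0.0/8 (10.0.0.0 - 10.255.255.255)
  172.16.0.0/12 (172.16.0.0 - 172.31.255.255)
  192.168.0.0/16 (192.168.0.0 - 192.168.255.255)
Public (not in any RFC 1918 range)


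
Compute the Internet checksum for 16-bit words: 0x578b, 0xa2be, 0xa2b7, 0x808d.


Sum all words (with carry folding):
+ 0x578b = 0x578b
+ 0xa2be = 0xfa49
+ 0xa2b7 = 0x9d01
+ 0x808d = 0x1d8f
One's complement: ~0x1d8f
Checksum = 0xe270


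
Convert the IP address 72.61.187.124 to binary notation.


72 = 01001000
61 = 00111101
187 = 10111011
124 = 01111100
Binary: 01001000.00111101.10111011.01111100


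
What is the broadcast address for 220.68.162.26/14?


Network: 220.68.0.0/14
Host bits = 18
Set all host bits to 1:
Broadcast: 220.71.255.255


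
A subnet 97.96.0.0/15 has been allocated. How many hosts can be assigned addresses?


Host bits = 32 - 15 = 17
Total addresses = 2^17 = 131072
Usable = total - 2 (network and broadcast)
Usable hosts: 131070


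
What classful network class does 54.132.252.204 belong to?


First octet: 54
Binary: 00110110
0xxxxxxx -> Class A (1-126)
Class A, default mask 255.0.0.0 (/8)


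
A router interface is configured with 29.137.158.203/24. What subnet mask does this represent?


/24 means 24 network bits, 8 host bits
Binary: 11111111111111111111111100000000
Mask: 255.255.255.0


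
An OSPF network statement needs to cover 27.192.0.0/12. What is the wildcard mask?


Subnet mask: 255.240.0.0
Wildcard = 255.255.255.255 - subnet mask
255 - 255 = 0
255 - 240 = 15
255 - 0 = 255
255 - 0 = 255
Wildcard: 0.15.255.255


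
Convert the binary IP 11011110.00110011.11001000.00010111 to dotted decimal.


11011110 = 222
00110011 = 51
11001000 = 200
00010111 = 23
IP: 222.51.200.23


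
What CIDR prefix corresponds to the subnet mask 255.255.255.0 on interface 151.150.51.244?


Binary: 11111111.11111111.11111111.00000000
Count leading 1s
Prefix: /24


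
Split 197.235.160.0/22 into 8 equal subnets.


New prefix = 22 + 3 = 25
Each subnet has 128 addresses
  197.235.160.0/25
  197.235.160.128/25
  197.235.161.0/25
  197.235.161.128/25
  197.235.162.0/25
  197.235.162.128/25
  197.235.163.0/25
  197.235.163.128/25
Subnets: 197.235.160.0/25, 197.235.160.128/25, 197.235.161.0/25, 197.235.161.128/25, 197.235.162.0/25, 197.235.162.128/25, 197.235.163.0/25, 197.235.163.128/25


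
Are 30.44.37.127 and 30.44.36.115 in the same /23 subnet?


Mask: 255.255.254.0
30.44.37.127 AND mask = 30.44.36.0
30.44.36.115 AND mask = 30.44.36.0
Yes, same subnet (30.44.36.0)


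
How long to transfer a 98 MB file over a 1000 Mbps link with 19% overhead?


Effective throughput = 1000 * (1 - 19/100) = 810 Mbps
File size in Mb = 98 * 8 = 784 Mb
Time = 784 / 810
Time = 0.9679 seconds


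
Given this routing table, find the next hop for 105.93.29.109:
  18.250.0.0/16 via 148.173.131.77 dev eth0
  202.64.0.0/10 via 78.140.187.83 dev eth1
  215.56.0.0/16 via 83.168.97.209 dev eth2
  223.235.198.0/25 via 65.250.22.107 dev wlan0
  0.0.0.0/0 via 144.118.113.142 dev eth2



Longest prefix match for 105.93.29.109:
  /16 18.250.0.0: no
  /10 202.64.0.0: no
  /16 215.56.0.0: no
  /25 223.235.198.0: no
  /0 0.0.0.0: MATCH
Selected: next-hop 144.118.113.142 via eth2 (matched /0)


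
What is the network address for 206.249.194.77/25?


IP:   11001110.11111001.11000010.01001101
Mask: 11111111.11111111.11111111.10000000
AND operation:
Net:  11001110.11111001.11000010.00000000
Network: 206.249.194.0/25


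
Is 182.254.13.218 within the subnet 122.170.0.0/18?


Subnet network: 122.170.0.0
Test IP AND mask: 182.254.0.0
No, 182.254.13.218 is not in 122.170.0.0/18


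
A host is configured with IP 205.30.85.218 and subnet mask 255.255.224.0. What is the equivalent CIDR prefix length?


Binary: 11111111.11111111.11100000.00000000
Count leading 1s
Prefix: /19


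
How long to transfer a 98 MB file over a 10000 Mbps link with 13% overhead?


Effective throughput = 10000 * (1 - 13/100) = 8700 Mbps
File size in Mb = 98 * 8 = 784 Mb
Time = 784 / 8700
Time = 0.0901 seconds


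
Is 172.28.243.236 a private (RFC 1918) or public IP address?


RFC 1918 private ranges:
  10.0.0.0/8 (10.0.0.0 - 10.255.255.255)
  172.16.0.0/12 (172.16.0.0 - 172.31.255.255)
  192.168.0.0/16 (192.168.0.0 - 192.168.255.255)
Private (in 172.16.0.0/12)


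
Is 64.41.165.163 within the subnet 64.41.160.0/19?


Subnet network: 64.41.160.0
Test IP AND mask: 64.41.160.0
Yes, 64.41.165.163 is in 64.41.160.0/19
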